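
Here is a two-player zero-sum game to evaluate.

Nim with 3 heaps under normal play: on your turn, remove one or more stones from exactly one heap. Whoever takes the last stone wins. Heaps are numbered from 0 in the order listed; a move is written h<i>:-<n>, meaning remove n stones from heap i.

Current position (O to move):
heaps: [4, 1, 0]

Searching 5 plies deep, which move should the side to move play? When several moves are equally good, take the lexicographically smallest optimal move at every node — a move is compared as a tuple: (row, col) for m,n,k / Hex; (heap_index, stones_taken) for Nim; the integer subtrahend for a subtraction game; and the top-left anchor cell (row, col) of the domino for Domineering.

O's best at [(4,1,0)]: h0:-3

ply 1, O at (4,1,0) | h0:-1=-1→(3,1,0); h0:-2=-1→(2,1,0); h0:-3=+1→(1,1,0)*; h0:-4=-1→(0,1,0); h1:-1=-1→(4,0,0)
ply 2, X at (1,1,0) | h0:-1=-1→(0,1,0)*; h1:-1=-1→(1,0,0)
ply 3, O at (0,1,0) | h1:-1=+1→(0,0,0)*
ply 4: (0,0,0) is terminal -1 (X); from (4,1,0) depth 5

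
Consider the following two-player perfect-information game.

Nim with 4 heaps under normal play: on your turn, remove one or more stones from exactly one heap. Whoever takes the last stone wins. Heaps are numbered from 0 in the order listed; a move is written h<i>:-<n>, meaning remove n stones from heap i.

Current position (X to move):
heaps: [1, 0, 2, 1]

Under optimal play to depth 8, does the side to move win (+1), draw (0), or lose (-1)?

value((1,0,2,1), X) = +1

ply 1, X at (1,0,2,1) | h0:-1=-1→(0,0,2,1); h2:-1=-1→(1,0,1,1); h2:-2=+1→(1,0,0,1)*; h3:-1=-1→(1,0,2,0)
ply 2, O at (1,0,0,1) | h0:-1=-1→(0,0,0,1)*; h3:-1=-1→(1,0,0,0)
ply 3, X at (0,0,0,1) | h3:-1=+1→(0,0,0,0)*
ply 4: (0,0,0,0) is terminal -1 (O); from (1,0,2,1) depth 8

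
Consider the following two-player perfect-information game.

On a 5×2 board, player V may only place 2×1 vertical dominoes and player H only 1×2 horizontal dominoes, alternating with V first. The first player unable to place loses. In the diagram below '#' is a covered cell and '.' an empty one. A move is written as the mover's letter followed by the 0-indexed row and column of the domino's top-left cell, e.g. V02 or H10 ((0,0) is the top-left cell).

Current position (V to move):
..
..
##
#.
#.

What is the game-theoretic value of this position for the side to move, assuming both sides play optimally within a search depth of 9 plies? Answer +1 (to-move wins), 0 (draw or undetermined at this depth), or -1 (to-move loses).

p1 V@[../../##/#./#.]: V00[#./#./##/#./#.]+1* V01[.#/.#/##/#./#.]+1 V31[../../##/##/##]-1
p2 H@[#./#./##/#./#.] terminal -1; root [../../##/#./#.] d9

value(../../##/#./#., V) = +1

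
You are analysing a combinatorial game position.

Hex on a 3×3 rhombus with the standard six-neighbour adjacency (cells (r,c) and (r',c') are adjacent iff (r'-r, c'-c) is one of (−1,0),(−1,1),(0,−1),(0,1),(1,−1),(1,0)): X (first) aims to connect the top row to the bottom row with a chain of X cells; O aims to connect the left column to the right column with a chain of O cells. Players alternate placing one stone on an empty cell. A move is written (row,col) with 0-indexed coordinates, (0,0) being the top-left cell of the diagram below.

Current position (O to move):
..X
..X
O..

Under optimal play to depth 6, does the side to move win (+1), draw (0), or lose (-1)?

[..X/..X/O..] O move#1: (0,0):-1/O.X/..X/O..*, (0,1):-1/.OX/..X/O.., (1,0):-1/..X/O.X/O.., (1,1):-1/..X/.OX/O.., (2,1):-1/..X/..X/OO., (2,2):-1/..X/..X/O.O
[O.X/..X/O..] X move#2: (0,1):+1/OXX/..X/O..*, (1,0):+1/O.X/X.X/O.., (1,1):+1/O.X/.XX/O.., (2,1):+1/O.X/..X/OX., (2,2):+1/O.X/..X/O.X
[OXX/..X/O..] O move#3: (1,0):-1/OXX/O.X/O..*, (1,1):-1/OXX/.OX/O.., (2,1):-1/OXX/..X/OO., (2,2):-1/OXX/..X/O.O
[OXX/O.X/O..] X move#4: (1,1):+1/OXX/OXX/O..*, (2,1):+1/OXX/O.X/OX., (2,2):+1/OXX/O.X/O.X
[OXX/OXX/O..] O move#5: (2,1):-1/OXX/OXX/OO.*, (2,2):-1/OXX/OXX/O.O
[OXX/OXX/OO.] X move#6: (2,2):+1/OXX/OXX/OOX*
[OXX/OXX/OOX] end (terminal -1, O#7); searched ..X/..X/O.. to 6

value(..X/..X/O.., O) = -1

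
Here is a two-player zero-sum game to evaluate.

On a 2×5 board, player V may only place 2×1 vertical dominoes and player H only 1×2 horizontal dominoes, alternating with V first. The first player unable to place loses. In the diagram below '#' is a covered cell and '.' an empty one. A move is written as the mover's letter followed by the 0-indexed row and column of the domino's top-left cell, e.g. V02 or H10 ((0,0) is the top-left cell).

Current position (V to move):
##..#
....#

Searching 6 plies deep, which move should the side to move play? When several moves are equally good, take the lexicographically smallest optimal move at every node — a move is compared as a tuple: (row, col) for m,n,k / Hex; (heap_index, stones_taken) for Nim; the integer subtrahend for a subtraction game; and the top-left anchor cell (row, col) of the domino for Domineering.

V's best at [##..#/....#]: V02

ply 1, V at ##..#/....# | V02=+1→###.#/..#.#*; V03=-1→##.##/...##
ply 2, H at ###.#/..#.# | H10=-1→###.#/###.#*
ply 3, V at ###.#/###.# | V03=+1→#####/#####*
ply 4: #####/##### is terminal -1 (H); from ##..#/....# depth 6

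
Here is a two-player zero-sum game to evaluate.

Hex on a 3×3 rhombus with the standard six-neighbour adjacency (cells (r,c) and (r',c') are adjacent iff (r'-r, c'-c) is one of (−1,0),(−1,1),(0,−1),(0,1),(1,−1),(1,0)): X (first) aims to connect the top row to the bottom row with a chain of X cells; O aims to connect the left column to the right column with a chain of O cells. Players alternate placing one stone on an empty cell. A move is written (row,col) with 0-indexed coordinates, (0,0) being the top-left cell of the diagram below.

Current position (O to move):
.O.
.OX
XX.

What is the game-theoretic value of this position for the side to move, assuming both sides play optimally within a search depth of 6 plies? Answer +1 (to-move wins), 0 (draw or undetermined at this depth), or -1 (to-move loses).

value(.O./.OX/XX., O) = +1

ply 1, O at .O./.OX/XX. | (0,0)=-1→OO./.OX/XX.; (0,2)=+1→.OO/.OX/XX.*; (1,0)=-1→.O./OOX/XX.; (2,2)=-1→.O./.OX/XXO
ply 2, X at .OO/.OX/XX. | (0,0)=-1→XOO/.OX/XX.*; (1,0)=-1→.OO/XOX/XX.; (2,2)=-1→.OO/.OX/XXX
ply 3, O at XOO/.OX/XX. | (1,0)=+1→XOO/OOX/XX.*; (2,2)=-1→XOO/.OX/XXO
ply 4: XOO/OOX/XX. is terminal -1 (X); from .O./.OX/XX. depth 6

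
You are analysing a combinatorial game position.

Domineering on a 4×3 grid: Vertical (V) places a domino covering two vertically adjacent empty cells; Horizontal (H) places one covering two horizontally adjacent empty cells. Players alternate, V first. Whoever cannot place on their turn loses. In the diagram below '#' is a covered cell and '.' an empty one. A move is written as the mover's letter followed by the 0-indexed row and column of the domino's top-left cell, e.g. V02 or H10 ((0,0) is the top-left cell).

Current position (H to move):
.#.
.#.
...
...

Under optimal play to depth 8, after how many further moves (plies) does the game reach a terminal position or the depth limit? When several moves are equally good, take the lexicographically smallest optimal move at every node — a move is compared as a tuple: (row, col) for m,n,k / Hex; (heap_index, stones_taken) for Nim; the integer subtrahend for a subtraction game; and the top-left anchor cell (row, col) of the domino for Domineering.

PV length from [.#./.#./.../...]: 4 plies

[.#./.#./.../...] H move#1: H20:-1/.#./.#./##./...*, H21:-1/.#./.#./.##/..., H30:-1/.#./.#./.../##., H31:-1/.#./.#./.../.##
[.#./.#./##./...] V move#2: V00:+1/##./##./##./...*, V02:+1/.##/.##/##./..., V12:+1/.#./.##/###/..., V22:+1/.#./.#./###/..#
[##./##./##./...] H move#3: H30:-1/##./##./##./##.*, H31:-1/##./##./##./.##
[##./##./##./##.] V move#4: V02:+1/###/###/##./##.*, V12:+1/##./###/###/##., V22:+1/##./##./###/###
[###/###/##./##.] end (terminal -1, H#5); searched .#./.#./.../... to 8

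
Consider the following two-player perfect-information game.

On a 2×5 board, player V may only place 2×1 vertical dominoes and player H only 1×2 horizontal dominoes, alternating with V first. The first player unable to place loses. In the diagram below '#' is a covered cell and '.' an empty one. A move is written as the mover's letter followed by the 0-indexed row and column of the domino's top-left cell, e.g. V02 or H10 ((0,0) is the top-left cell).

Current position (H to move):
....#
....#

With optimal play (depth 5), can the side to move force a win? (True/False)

p1 H@[....#/....#]: H00[##..#/....#]-1 H01[.##.#/....#]+1* H02[..###/....#]-1 H10[....#/##..#]-1 H11[....#/.##.#]+1 H12[....#/..###]-1
p2 V@[.##.#/....#]: V00[###.#/#...#]-1* V03[.####/...##]-1
p3 H@[###.#/#...#]: H11[###.#/###.#]-1 H12[###.#/#.###]+1*
p4 V@[###.#/#.###] terminal -1; root [....#/....#] d5

H winning at [....#/....#]: True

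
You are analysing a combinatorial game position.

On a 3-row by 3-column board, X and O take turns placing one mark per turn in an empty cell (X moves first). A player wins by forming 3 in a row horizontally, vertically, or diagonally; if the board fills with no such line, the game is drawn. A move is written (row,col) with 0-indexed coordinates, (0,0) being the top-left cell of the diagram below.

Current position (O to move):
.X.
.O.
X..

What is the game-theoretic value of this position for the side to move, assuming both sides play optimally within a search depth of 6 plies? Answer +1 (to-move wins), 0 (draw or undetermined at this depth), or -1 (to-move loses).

value(.X./.O./X.., O) = 0

p1 O@[.X./.O./X..]: (0,0)[OX./.O./X..]+0* (0,2)[.XO/.O./X..]+0 (1,0)[.X./OO./X..]+0 (1,2)[.X./.OO/X..]+0 (2,1)[.X./.O./XO.]-1 (2,2)[.X./.O./X.O]-1
p2 X@[OX./.O./X..]: (0,2)[OXX/.O./X..]-1 (1,0)[OX./XO./X..]-1 (1,2)[OX./.OX/X..]-1 (2,1)[OX./.O./XX.]-1 (2,2)[OX./.O./X.X]+0*
p3 O@[OX./.O./X.X]: (0,2)[OXO/.O./X.X]-1 (1,0)[OX./OO./X.X]-1 (1,2)[OX./.OO/X.X]-1 (2,1)[OX./.O./XOX]+0*
p4 X@[OX./.O./XOX]: (0,2)[OXX/.O./XOX]+0* (1,0)[OX./XO./XOX]+0 (1,2)[OX./.OX/XOX]+0
p5 O@[OXX/.O./XOX]: (1,0)[OXX/OO./XOX]-1 (1,2)[OXX/.OO/XOX]+0*
p6 X@[OXX/.OO/XOX]: (1,0)[OXX/XOO/XOX]+0*
p7 O@[OXX/XOO/XOX] terminal +0; root [.X./.O./X..] d6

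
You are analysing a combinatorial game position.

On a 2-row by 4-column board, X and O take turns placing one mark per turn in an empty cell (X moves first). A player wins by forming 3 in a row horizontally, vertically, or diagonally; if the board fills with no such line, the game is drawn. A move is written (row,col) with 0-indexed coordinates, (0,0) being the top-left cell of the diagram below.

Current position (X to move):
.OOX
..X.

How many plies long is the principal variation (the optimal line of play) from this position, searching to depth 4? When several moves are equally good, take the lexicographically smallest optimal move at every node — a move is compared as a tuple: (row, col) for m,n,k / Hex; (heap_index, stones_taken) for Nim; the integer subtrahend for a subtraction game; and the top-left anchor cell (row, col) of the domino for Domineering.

[.OOX/..X.] X move#1: (0,0):+0/XOOX/..X.*, (1,0):-1/.OOX/X.X., (1,1):-1/.OOX/.XX., (1,3):-1/.OOX/..XX
[XOOX/..X.] O move#2: (1,0):+0/XOOX/O.X.*, (1,1):+0/XOOX/.OX., (1,3):+0/XOOX/..XO
[XOOX/O.X.] X move#3: (1,1):+0/XOOX/OXX.*, (1,3):+0/XOOX/O.XX
[XOOX/OXX.] O move#4: (1,3):+0/XOOX/OXXO*
[XOOX/OXXO] end (terminal +0, X#5); searched .OOX/..X. to 4

PV length from [.OOX/..X.]: 4 plies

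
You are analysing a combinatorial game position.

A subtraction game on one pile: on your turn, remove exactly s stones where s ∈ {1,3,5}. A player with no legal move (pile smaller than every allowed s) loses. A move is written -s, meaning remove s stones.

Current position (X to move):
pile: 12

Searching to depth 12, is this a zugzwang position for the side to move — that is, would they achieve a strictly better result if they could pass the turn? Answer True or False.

[12] X move#1: -1:-1/11*, -3:-1/9, -5:-1/7
[11] O move#2: -1:+1/10*, -3:+1/8, -5:+1/6
[10] X move#3: -1:-1/9*, -3:-1/7, -5:-1/5
[9] O move#4: -1:+1/8*, -3:+1/6, -5:+1/4
[8] X move#5: -1:-1/7*, -3:-1/5, -5:-1/3
[7] O move#6: -1:+1/6*, -3:+1/4, -5:+1/2
[6] X move#7: -1:-1/5*, -3:-1/3, -5:-1/1
[5] O move#8: -1:+1/4*, -3:+1/2, -5:+1/0
[4] X move#9: -1:-1/3*, -3:-1/1
[3] O move#10: -1:+1/2*, -3:+1/0
[2] X move#11: -1:-1/1*
[1] O move#12: -1:+1/0*
[0] end (terminal -1, X#13); searched 12 to 12
suppose X passes — search the same position with O to move:
pass> [12] O move#1: -1:-1/11*, -3:-1/9, -5:-1/7
pass> [11] X move#2: -1:+1/10*, -3:+1/8, -5:+1/6
pass> [10] O move#3: -1:-1/9*, -3:-1/7, -5:-1/5
pass> [9] X move#4: -1:+1/8*, -3:+1/6, -5:+1/4
pass> [8] O move#5: -1:-1/7*, -3:-1/5, -5:-1/3
pass> [7] X move#6: -1:+1/6*, -3:+1/4, -5:+1/2
pass> [6] O move#7: -1:-1/5*, -3:-1/3, -5:-1/1
pass> [5] X move#8: -1:+1/4*, -3:+1/2, -5:+1/0
pass> [4] O move#9: -1:-1/3*, -3:-1/1
pass> [3] X move#10: -1:+1/2*, -3:+1/0
pass> [2] O move#11: -1:-1/1*
pass> [1] X move#12: -1:+1/0*
pass> [0] end (terminal -1, O#13); searched 12 to 12
for X: play -1, pass +1

zugzwang(12, X) = True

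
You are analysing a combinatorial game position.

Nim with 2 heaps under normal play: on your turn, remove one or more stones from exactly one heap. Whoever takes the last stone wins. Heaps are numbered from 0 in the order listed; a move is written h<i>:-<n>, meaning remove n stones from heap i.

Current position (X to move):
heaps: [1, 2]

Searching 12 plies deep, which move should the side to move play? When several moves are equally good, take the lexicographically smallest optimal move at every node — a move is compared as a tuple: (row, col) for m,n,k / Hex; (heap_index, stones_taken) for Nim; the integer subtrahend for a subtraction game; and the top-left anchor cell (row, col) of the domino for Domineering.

X's best at [(1,2)]: h1:-1

[(1,2)] X move#1: h0:-1:-1/(0,2), h1:-1:+1/(1,1)*, h1:-2:-1/(1,0)
[(1,1)] O move#2: h0:-1:-1/(0,1)*, h1:-1:-1/(1,0)
[(0,1)] X move#3: h1:-1:+1/(0,0)*
[(0,0)] end (terminal -1, O#4); searched (1,2) to 12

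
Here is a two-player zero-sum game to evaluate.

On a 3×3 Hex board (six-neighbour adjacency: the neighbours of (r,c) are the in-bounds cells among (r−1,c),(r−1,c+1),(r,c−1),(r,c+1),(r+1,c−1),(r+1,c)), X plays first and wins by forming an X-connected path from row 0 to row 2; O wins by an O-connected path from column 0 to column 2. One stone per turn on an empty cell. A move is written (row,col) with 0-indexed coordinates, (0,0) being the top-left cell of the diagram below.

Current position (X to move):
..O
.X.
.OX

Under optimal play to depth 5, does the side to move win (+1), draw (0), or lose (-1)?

ply 1, X at ..O/.X./.OX | (0,0)=+1→X.O/.X./.OX*; (0,1)=+1→.XO/.X./.OX; (1,0)=+1→..O/XX./.OX; (1,2)=-1→..O/.XX/.OX; (2,0)=-1→..O/.X./XOX
ply 2, O at X.O/.X./.OX | (0,1)=-1→XOO/.X./.OX*; (1,0)=-1→X.O/OX./.OX; (1,2)=-1→X.O/.XO/.OX; (2,0)=-1→X.O/.X./OOX
ply 3, X at XOO/.X./.OX | (1,0)=+1→XOO/XX./.OX*; (1,2)=-1→XOO/.XX/.OX; (2,0)=-1→XOO/.X./XOX
ply 4, O at XOO/XX./.OX | (1,2)=-1→XOO/XXO/.OX*; (2,0)=-1→XOO/XX./OOX
ply 5, X at XOO/XXO/.OX | (2,0)=+1→XOO/XXO/XOX*
ply 6: XOO/XXO/XOX is terminal -1 (O); from ..O/.X./.OX depth 5

value(..O/.X./.OX, X) = +1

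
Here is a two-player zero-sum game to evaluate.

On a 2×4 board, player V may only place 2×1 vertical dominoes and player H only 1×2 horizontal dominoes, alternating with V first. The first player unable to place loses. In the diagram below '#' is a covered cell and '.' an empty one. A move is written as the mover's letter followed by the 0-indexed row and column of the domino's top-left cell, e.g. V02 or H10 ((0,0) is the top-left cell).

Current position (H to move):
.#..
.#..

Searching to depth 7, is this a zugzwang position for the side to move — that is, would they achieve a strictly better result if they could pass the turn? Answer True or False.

ply 1, H at .#../.#.. | H02=+1→.###/.#..*; H12=+1→.#../.###
ply 2, V at .###/.#.. | V00=-1→####/##..*
ply 3, H at ####/##.. | H12=+1→####/####*
ply 4: ####/#### is terminal -1 (V); from .#../.#.. depth 7
if H skipped the turn, V would face:
~ ply 1, V at .#../.#.. | V00=-1→##../##..; V02=+1→.##./.##.*; V03=+1→.#.#/.#.#
~ ply 2: .##./.##. is terminal -1 (H); from .#../.#.. depth 7
compare (H): move=+1 vs pass=-1

zugzwang(.#../.#.., H) = False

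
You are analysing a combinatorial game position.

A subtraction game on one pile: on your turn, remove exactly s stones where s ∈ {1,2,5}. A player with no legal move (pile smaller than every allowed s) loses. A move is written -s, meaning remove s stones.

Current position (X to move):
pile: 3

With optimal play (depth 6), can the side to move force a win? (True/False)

X winning at [3]: False

[3] X move#1: -1:-1/2*, -2:-1/1
[2] O move#2: -1:-1/1, -2:+1/0*
[0] end (terminal -1, X#3); searched 3 to 6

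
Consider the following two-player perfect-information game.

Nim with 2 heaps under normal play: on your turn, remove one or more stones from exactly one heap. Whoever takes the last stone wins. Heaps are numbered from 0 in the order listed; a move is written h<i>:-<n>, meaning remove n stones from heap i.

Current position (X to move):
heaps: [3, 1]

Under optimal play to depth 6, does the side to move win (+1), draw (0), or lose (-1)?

[(3,1)] X move#1: h0:-1:-1/(2,1), h0:-2:+1/(1,1)*, h0:-3:-1/(0,1), h1:-1:-1/(3,0)
[(1,1)] O move#2: h0:-1:-1/(0,1)*, h1:-1:-1/(1,0)
[(0,1)] X move#3: h1:-1:+1/(0,0)*
[(0,0)] end (terminal -1, O#4); searched (3,1) to 6

value((3,1), X) = +1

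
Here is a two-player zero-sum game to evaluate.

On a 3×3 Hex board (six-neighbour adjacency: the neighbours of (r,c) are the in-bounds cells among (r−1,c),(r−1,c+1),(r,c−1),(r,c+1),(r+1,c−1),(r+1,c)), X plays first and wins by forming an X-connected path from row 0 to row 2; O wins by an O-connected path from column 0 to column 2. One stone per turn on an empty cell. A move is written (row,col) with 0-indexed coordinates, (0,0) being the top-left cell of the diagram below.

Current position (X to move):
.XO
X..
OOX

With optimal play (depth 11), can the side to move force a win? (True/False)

X winning at [.XO/X../OOX]: False

ply 1, X at .XO/X../OOX | (0,0)=-1→XXO/X../OOX*; (1,1)=-1→.XO/XX./OOX; (1,2)=-1→.XO/X.X/OOX
ply 2, O at XXO/X../OOX | (1,1)=+1→XXO/XO./OOX*; (1,2)=+1→XXO/X.O/OOX
ply 3: XXO/XO./OOX is terminal -1 (X); from .XO/X../OOX depth 11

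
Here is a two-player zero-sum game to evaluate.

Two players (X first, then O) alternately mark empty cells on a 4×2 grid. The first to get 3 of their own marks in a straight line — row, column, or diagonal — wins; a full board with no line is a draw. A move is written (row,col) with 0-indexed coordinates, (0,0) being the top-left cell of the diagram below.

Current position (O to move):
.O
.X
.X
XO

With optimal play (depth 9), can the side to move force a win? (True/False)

O winning at [.O/.X/.X/XO]: False

ply 1, O at .O/.X/.X/XO | (0,0)=+0→OO/.X/.X/XO*; (1,0)=+0→.O/OX/.X/XO; (2,0)=+0→.O/.X/OX/XO
ply 2, X at OO/.X/.X/XO | (1,0)=+0→OO/XX/.X/XO*; (2,0)=+0→OO/.X/XX/XO
ply 3, O at OO/XX/.X/XO | (2,0)=+0→OO/XX/OX/XO*
ply 4: OO/XX/OX/XO is terminal +0 (X); from .O/.X/.X/XO depth 9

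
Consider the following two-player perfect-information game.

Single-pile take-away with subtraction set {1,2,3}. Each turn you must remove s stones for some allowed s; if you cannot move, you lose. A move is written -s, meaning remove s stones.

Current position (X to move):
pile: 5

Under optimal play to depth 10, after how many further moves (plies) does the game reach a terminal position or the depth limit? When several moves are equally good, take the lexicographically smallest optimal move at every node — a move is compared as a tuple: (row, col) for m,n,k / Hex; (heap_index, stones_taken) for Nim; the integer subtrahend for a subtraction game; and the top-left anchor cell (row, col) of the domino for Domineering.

[5] X move#1: -1:+1/4*, -2:-1/3, -3:-1/2
[4] O move#2: -1:-1/3*, -2:-1/2, -3:-1/1
[3] X move#3: -1:-1/2, -2:-1/1, -3:+1/0*
[0] end (terminal -1, O#4); searched 5 to 10

PV length from [5]: 3 plies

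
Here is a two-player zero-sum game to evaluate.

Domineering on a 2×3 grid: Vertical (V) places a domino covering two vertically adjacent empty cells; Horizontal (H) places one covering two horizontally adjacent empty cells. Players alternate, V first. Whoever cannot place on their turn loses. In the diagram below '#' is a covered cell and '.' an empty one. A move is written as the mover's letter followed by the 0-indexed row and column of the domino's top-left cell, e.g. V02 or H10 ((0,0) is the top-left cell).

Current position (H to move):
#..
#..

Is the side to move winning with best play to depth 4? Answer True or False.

p1 H@[#../#..]: H01[###/#..]+1* H11[#../###]+1
p2 V@[###/#..] terminal -1; root [#../#..] d4

H winning at [#../#..]: True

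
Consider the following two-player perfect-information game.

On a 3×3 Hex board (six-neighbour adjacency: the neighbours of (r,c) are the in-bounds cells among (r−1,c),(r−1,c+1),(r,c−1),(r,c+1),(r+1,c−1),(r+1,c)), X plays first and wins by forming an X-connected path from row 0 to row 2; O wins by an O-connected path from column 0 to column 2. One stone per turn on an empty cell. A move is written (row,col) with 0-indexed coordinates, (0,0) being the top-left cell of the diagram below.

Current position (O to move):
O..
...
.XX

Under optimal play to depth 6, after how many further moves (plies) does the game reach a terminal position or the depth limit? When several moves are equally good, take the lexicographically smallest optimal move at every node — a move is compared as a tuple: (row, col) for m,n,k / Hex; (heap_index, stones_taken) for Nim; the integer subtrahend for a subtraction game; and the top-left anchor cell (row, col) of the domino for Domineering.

PV length from [O../.../.XX]: 5 plies

ply 1, O at O../.../.XX | (0,1)=-1→OO./.../.XX; (0,2)=+1→O.O/.../.XX*; (1,0)=-1→O../O../.XX; (1,1)=+1→O../.O./.XX; (1,2)=-1→O../..O/.XX; (2,0)=-1→O../.../OXX
ply 2, X at O.O/.../.XX | (0,1)=-1→OXO/.../.XX*; (1,0)=-1→O.O/X../.XX; (1,1)=-1→O.O/.X./.XX; (1,2)=-1→O.O/..X/.XX; (2,0)=-1→O.O/.../XXX
ply 3, O at OXO/.../.XX | (1,0)=-1→OXO/O../.XX; (1,1)=+1→OXO/.O./.XX*; (1,2)=-1→OXO/..O/.XX; (2,0)=-1→OXO/.../OXX
ply 4, X at OXO/.O./.XX | (1,0)=-1→OXO/XO./.XX*; (1,2)=-1→OXO/.OX/.XX; (2,0)=-1→OXO/.O./XXX
ply 5, O at OXO/XO./.XX | (1,2)=-1→OXO/XOO/.XX; (2,0)=+1→OXO/XO./OXX*
ply 6: OXO/XO./OXX is terminal -1 (X); from O../.../.XX depth 6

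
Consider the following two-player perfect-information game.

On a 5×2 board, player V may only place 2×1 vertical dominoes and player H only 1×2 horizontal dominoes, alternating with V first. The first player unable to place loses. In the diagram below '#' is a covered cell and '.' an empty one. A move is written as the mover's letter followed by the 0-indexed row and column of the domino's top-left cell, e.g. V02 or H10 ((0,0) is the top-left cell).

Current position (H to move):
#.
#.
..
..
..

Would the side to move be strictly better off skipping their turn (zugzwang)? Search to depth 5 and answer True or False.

[#./#./../../..] H move#1: H20:-1/#./#./##/../.., H30:+1/#./#./../##/..*, H40:-1/#./#./../../##
[#./#./../##/..] V move#2: V01:-1/##/##/../##/..*, V11:-1/#./##/.#/##/..
[##/##/../##/..] H move#3: H20:+1/##/##/##/##/..*, H40:+1/##/##/../##/##
[##/##/##/##/..] end (terminal -1, V#4); searched #./#./../../.. to 5
suppose H passes — search the same position with V to move:
pass> [#./#./../../..] V move#1: V01:-1/##/##/../../.., V11:-1/#./##/.#/../.., V20:+1/#./#./#./#./..*, V21:+1/#./#./.#/.#/.., V30:+1/#./#./../#./#., V31:+1/#./#./../.#/.#
pass> [#./#./#./#./..] H move#2: H40:-1/#./#./#./#./##*
pass> [#./#./#./#./##] V move#3: V01:+1/##/##/#./#./##*, V11:+1/#./##/##/#./##, V21:+1/#./#./##/##/##
pass> [##/##/#./#./##] end (terminal -1, H#4); searched #./#./../../.. to 5
for H: play +1, pass -1

zugzwang(#./#./../../.., H) = False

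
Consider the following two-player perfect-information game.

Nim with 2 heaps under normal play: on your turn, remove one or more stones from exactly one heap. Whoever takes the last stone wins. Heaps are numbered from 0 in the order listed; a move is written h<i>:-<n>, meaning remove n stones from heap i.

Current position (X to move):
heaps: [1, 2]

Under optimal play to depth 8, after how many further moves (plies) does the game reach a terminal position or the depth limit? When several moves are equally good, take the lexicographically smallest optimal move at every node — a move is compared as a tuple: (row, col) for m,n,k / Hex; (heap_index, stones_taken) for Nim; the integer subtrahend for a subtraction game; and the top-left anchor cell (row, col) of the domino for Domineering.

ply 1, X at (1,2) | h0:-1=-1→(0,2); h1:-1=+1→(1,1)*; h1:-2=-1→(1,0)
ply 2, O at (1,1) | h0:-1=-1→(0,1)*; h1:-1=-1→(1,0)
ply 3, X at (0,1) | h1:-1=+1→(0,0)*
ply 4: (0,0) is terminal -1 (O); from (1,2) depth 8

PV length from [(1,2)]: 3 plies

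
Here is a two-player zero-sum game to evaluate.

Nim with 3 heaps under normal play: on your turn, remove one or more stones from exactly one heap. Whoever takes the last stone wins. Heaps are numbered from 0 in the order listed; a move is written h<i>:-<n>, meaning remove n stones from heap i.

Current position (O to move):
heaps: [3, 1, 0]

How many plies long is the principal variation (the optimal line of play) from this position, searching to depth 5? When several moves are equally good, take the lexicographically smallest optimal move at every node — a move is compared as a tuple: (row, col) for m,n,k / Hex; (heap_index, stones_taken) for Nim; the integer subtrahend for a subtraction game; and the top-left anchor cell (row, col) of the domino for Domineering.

PV length from [(3,1,0)]: 3 plies

[(3,1,0)] O move#1: h0:-1:-1/(2,1,0), h0:-2:+1/(1,1,0)*, h0:-3:-1/(0,1,0), h1:-1:-1/(3,0,0)
[(1,1,0)] X move#2: h0:-1:-1/(0,1,0)*, h1:-1:-1/(1,0,0)
[(0,1,0)] O move#3: h1:-1:+1/(0,0,0)*
[(0,0,0)] end (terminal -1, X#4); searched (3,1,0) to 5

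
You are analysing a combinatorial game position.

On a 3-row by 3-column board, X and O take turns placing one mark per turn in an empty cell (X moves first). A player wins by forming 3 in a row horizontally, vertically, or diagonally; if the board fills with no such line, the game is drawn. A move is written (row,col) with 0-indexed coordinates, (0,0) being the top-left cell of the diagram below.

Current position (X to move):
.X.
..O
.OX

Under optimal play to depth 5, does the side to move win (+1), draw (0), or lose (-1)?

[.X./..O/.OX] X move#1: (0,0):+1/XX./..O/.OX*, (0,2):+0/.XX/..O/.OX, (1,0):+0/.X./X.O/.OX, (1,1):+0/.X./.XO/.OX, (2,0):+0/.X./..O/XOX
[XX./..O/.OX] O move#2: (0,2):-1/XXO/..O/.OX*, (1,0):-1/XX./O.O/.OX, (1,1):-1/XX./.OO/.OX, (2,0):-1/XX./..O/OOX
[XXO/..O/.OX] X move#3: (1,0):+1/XXO/X.O/.OX*, (1,1):+1/XXO/.XO/.OX, (2,0):+1/XXO/..O/XOX
[XXO/X.O/.OX] O move#4: (1,1):-1/XXO/XOO/.OX*, (2,0):-1/XXO/X.O/OOX
[XXO/XOO/.OX] X move#5: (2,0):+1/XXO/XOO/XOX*
[XXO/XOO/XOX] end (terminal -1, O#6); searched .X./..O/.OX to 5

value(.X./..O/.OX, X) = +1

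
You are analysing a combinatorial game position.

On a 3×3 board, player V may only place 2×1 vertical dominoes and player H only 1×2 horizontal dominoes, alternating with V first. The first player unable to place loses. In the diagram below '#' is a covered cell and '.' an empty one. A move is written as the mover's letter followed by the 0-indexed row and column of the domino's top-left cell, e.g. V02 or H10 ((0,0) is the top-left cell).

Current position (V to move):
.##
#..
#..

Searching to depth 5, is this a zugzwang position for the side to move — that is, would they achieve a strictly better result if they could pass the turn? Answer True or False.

p1 V@[.##/#../#..]: V11[.##/##./##.]+1* V12[.##/#.#/#.#]+1
p2 H@[.##/##./##.] terminal -1; root [.##/#../#..] d5
suppose V passes — search the same position with H to move:
pass> p1 H@[.##/#../#..]: H11[.##/###/#..]+1* H21[.##/#../###]+1
pass> p2 V@[.##/###/#..] terminal -1; root [.##/#../#..] d5
for V: play +1, pass -1

zugzwang(.##/#../#.., V) = False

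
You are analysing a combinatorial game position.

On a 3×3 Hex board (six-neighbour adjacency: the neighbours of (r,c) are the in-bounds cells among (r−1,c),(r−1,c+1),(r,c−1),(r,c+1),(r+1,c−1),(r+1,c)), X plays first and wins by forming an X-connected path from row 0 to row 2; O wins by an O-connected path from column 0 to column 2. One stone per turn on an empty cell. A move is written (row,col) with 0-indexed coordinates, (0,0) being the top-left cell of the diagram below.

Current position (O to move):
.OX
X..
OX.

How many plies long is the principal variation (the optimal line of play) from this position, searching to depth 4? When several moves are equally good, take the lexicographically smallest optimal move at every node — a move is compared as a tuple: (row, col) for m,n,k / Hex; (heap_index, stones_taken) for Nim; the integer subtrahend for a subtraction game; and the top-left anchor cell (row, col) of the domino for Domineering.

PV length from [.OX/X../OX.]: 2 plies

[.OX/X../OX.] O move#1: (0,0):-1/OOX/X../OX.*, (1,1):-1/.OX/XO./OX., (1,2):-1/.OX/X.O/OX., (2,2):-1/.OX/X../OXO
[OOX/X../OX.] X move#2: (1,1):+1/OOX/XX./OX.*, (1,2):+1/OOX/X.X/OX., (2,2):+1/OOX/X../OXX
[OOX/XX./OX.] end (terminal -1, O#3); searched .OX/X../OX. to 4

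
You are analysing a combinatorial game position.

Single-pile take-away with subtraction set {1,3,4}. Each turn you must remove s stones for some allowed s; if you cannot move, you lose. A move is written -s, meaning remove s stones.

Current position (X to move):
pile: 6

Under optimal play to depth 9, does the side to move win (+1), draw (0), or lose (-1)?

value(6, X) = +1

ply 1, X at 6 | -1=-1→5; -3=-1→3; -4=+1→2*
ply 2, O at 2 | -1=-1→1*
ply 3, X at 1 | -1=+1→0*
ply 4: 0 is terminal -1 (O); from 6 depth 9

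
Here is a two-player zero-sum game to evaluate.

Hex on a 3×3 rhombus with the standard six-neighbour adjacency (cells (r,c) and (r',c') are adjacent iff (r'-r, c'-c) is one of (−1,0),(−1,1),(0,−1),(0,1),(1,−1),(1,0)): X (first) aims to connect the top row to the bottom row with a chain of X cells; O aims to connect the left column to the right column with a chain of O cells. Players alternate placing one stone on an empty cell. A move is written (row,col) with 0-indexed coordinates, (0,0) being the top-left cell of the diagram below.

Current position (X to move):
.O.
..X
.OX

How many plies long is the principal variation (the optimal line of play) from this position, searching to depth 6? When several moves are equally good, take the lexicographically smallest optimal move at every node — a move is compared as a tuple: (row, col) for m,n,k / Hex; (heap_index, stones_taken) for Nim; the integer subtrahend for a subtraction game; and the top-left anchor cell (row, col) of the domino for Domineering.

PV length from [.O./..X/.OX]: 5 plies

[.O./..X/.OX] X move#1: (0,0):+1/XO./..X/.OX*, (0,2):+1/.OX/..X/.OX, (1,0):+1/.O./X.X/.OX, (1,1):-1/.O./.XX/.OX, (2,0):-1/.O./..X/XOX
[XO./..X/.OX] O move#2: (0,2):-1/XOO/..X/.OX*, (1,0):-1/XO./O.X/.OX, (1,1):-1/XO./.OX/.OX, (2,0):-1/XO./..X/OOX
[XOO/..X/.OX] X move#3: (1,0):+1/XOO/X.X/.OX*, (1,1):-1/XOO/.XX/.OX, (2,0):-1/XOO/..X/XOX
[XOO/X.X/.OX] O move#4: (1,1):-1/XOO/XOX/.OX*, (2,0):-1/XOO/X.X/OOX
[XOO/XOX/.OX] X move#5: (2,0):+1/XOO/XOX/XOX*
[XOO/XOX/XOX] end (terminal -1, O#6); searched .O./..X/.OX to 6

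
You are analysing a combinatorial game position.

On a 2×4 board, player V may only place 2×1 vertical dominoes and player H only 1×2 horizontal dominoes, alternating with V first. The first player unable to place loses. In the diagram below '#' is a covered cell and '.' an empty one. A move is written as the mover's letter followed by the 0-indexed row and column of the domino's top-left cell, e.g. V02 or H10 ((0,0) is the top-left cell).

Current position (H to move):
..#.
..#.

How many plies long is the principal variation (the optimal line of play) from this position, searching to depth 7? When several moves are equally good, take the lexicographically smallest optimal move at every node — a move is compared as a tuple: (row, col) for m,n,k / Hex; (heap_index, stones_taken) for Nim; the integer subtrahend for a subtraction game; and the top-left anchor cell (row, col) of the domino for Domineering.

ply 1, H at ..#./..#. | H00=+1→###./..#.*; H10=+1→..#./###.
ply 2, V at ###./..#. | V03=-1→####/..##*
ply 3, H at ####/..## | H10=+1→####/####*
ply 4: ####/#### is terminal -1 (V); from ..#./..#. depth 7

PV length from [..#./..#.]: 3 plies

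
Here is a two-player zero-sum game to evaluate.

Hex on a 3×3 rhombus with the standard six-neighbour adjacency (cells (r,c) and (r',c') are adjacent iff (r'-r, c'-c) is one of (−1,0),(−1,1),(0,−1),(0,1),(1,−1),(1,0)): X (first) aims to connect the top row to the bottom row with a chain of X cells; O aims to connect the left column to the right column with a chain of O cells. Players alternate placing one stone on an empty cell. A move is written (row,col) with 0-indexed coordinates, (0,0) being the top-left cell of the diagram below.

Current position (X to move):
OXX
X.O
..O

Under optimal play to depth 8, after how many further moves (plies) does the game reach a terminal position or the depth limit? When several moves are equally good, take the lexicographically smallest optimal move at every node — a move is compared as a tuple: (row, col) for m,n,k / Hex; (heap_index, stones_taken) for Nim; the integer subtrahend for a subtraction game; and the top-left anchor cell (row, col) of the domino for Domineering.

PV length from [OXX/X.O/..O]: 3 plies

[OXX/X.O/..O] X move#1: (1,1):+1/OXX/XXO/..O*, (2,0):+1/OXX/X.O/X.O, (2,1):+1/OXX/X.O/.XO
[OXX/XXO/..O] O move#2: (2,0):-1/OXX/XXO/O.O*, (2,1):-1/OXX/XXO/.OO
[OXX/XXO/O.O] X move#3: (2,1):+1/OXX/XXO/OXO*
[OXX/XXO/OXO] end (terminal -1, O#4); searched OXX/X.O/..O to 8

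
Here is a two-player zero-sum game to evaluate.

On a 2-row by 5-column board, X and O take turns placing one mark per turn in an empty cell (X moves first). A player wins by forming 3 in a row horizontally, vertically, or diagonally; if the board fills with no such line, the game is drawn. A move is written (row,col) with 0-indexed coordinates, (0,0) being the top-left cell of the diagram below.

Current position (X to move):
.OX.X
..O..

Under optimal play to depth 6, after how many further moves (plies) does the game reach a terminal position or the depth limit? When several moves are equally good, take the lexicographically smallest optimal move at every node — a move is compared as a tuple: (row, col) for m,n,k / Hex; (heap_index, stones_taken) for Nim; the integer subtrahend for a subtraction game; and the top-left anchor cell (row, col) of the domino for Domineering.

p1 X@[.OX.X/..O..]: (0,0)[XOX.X/..O..]+0 (0,3)[.OXXX/..O..]+1* (1,0)[.OX.X/X.O..]+0 (1,1)[.OX.X/.XO..]+0 (1,3)[.OX.X/..OX.]+0 (1,4)[.OX.X/..O.X]+0
p2 O@[.OXXX/..O..] terminal -1; root [.OX.X/..O..] d6

PV length from [.OX.X/..O..]: 1 ply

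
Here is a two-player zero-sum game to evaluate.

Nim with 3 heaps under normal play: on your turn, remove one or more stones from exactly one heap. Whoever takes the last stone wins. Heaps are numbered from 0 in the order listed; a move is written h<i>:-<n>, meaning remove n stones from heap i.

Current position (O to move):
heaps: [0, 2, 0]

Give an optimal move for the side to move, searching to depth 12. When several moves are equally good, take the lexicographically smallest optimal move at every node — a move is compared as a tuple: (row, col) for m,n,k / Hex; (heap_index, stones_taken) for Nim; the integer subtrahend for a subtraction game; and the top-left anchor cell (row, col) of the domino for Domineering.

O's best at [(0,2,0)]: h1:-2

[(0,2,0)] O move#1: h1:-1:-1/(0,1,0), h1:-2:+1/(0,0,0)*
[(0,0,0)] end (terminal -1, X#2); searched (0,2,0) to 12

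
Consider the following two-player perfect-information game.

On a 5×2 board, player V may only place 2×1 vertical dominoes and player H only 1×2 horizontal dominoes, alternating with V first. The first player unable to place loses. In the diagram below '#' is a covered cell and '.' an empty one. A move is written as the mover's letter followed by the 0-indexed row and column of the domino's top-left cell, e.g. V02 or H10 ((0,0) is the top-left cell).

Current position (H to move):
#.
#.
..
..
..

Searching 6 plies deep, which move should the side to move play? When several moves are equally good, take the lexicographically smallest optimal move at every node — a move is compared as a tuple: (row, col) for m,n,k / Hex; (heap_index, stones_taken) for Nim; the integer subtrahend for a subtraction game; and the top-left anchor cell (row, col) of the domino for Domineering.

H's best at [#./#./../../..]: H30

ply 1, H at #./#./../../.. | H20=-1→#./#./##/../..; H30=+1→#./#./../##/..*; H40=-1→#./#./../../##
ply 2, V at #./#./../##/.. | V01=-1→##/##/../##/..*; V11=-1→#./##/.#/##/..
ply 3, H at ##/##/../##/.. | H20=+1→##/##/##/##/..*; H40=+1→##/##/../##/##
ply 4: ##/##/##/##/.. is terminal -1 (V); from #./#./../../.. depth 6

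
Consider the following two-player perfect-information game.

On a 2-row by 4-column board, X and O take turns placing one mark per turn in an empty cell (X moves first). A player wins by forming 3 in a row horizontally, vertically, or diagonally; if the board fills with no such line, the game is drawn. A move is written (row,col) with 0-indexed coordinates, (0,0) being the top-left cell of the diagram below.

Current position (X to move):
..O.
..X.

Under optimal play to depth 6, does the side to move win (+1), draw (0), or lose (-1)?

value(..O./..X., X) = +1

ply 1, X at ..O./..X. | (0,0)=+0→X.O./..X.; (0,1)=+0→.XO./..X.; (0,3)=+0→..OX/..X.; (1,0)=+0→..O./X.X.; (1,1)=+1→..O./.XX.*; (1,3)=+0→..O./..XX
ply 2, O at ..O./.XX. | (0,0)=-1→O.O./.XX.*; (0,1)=-1→.OO./.XX.; (0,3)=-1→..OO/.XX.; (1,0)=-1→..O./OXX.; (1,3)=-1→..O./.XXO
ply 3, X at O.O./.XX. | (0,1)=+1→OXO./.XX.*; (0,3)=-1→O.OX/.XX.; (1,0)=+1→O.O./XXX.; (1,3)=+1→O.O./.XXX
ply 4, O at OXO./.XX. | (0,3)=-1→OXOO/.XX.*; (1,0)=-1→OXO./OXX.; (1,3)=-1→OXO./.XXO
ply 5, X at OXOO/.XX. | (1,0)=+1→OXOO/XXX.*; (1,3)=+1→OXOO/.XXX
ply 6: OXOO/XXX. is terminal -1 (O); from ..O./..X. depth 6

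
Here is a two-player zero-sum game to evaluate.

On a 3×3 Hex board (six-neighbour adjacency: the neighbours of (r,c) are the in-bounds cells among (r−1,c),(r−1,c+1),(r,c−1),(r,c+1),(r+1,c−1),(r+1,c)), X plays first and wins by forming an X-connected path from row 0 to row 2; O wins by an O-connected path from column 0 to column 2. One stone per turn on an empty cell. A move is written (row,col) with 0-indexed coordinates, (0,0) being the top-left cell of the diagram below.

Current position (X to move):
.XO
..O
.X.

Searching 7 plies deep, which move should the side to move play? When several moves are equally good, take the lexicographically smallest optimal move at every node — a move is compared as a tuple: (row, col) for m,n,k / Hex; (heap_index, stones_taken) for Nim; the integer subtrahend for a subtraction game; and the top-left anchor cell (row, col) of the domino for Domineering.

p1 X@[.XO/..O/.X.]: (0,0)[XXO/..O/.X.]-1 (1,0)[.XO/X.O/.X.]+1* (1,1)[.XO/.XO/.X.]+1 (2,0)[.XO/..O/XX.]+1 (2,2)[.XO/..O/.XX]-1
p2 O@[.XO/X.O/.X.]: (0,0)[OXO/X.O/.X.]-1* (1,1)[.XO/XOO/.X.]-1 (2,0)[.XO/X.O/OX.]-1 (2,2)[.XO/X.O/.XO]-1
p3 X@[OXO/X.O/.X.]: (1,1)[OXO/XXO/.X.]+1* (2,0)[OXO/X.O/XX.]+1 (2,2)[OXO/X.O/.XX]+1
p4 O@[OXO/XXO/.X.] terminal -1; root [.XO/..O/.X.] d7

X's best at [.XO/..O/.X.]: (1,0)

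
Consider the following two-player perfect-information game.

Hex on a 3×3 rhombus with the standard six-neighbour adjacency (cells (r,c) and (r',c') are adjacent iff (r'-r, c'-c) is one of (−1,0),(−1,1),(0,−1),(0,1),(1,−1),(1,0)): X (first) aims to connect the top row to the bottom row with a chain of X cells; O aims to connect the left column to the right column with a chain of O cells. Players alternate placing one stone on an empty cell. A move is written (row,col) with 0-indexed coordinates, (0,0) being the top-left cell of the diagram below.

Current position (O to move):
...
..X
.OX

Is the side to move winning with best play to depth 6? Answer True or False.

O winning at [.../..X/.OX]: False

[.../..X/.OX] O move#1: (0,0):-1/O../..X/.OX*, (0,1):-1/.O./..X/.OX, (0,2):-1/..O/..X/.OX, (1,0):-1/.../O.X/.OX, (1,1):-1/.../.OX/.OX, (2,0):-1/.../..X/OOX
[O../..X/.OX] X move#2: (0,1):+1/OX./..X/.OX*, (0,2):+1/O.X/..X/.OX, (1,0):+1/O../X.X/.OX, (1,1):+1/O../.XX/.OX, (2,0):+1/O../..X/XOX
[OX./..X/.OX] O move#3: (0,2):-1/OXO/..X/.OX*, (1,0):-1/OX./O.X/.OX, (1,1):-1/OX./.OX/.OX, (2,0):-1/OX./..X/OOX
[OXO/..X/.OX] X move#4: (1,0):+1/OXO/X.X/.OX*, (1,1):+1/OXO/.XX/.OX, (2,0):+1/OXO/..X/XOX
[OXO/X.X/.OX] O move#5: (1,1):-1/OXO/XOX/.OX*, (2,0):-1/OXO/X.X/OOX
[OXO/XOX/.OX] X move#6: (2,0):+1/OXO/XOX/XOX*
[OXO/XOX/XOX] end (terminal -1, O#7); searched .../..X/.OX to 6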